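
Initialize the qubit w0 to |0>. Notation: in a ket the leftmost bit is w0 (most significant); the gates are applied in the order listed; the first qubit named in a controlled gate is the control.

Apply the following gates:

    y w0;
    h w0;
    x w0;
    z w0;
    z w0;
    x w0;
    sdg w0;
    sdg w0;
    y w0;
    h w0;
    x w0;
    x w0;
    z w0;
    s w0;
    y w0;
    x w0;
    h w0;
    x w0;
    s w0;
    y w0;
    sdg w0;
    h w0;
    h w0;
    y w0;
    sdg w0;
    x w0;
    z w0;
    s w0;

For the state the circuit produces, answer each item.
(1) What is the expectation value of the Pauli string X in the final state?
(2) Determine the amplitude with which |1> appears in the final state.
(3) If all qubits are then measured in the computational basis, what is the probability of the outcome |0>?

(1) The observable X averages to 1.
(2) The final state's coefficient on |1> equals -sqrt(2)/2.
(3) The probability of measuring |0> is 1/2.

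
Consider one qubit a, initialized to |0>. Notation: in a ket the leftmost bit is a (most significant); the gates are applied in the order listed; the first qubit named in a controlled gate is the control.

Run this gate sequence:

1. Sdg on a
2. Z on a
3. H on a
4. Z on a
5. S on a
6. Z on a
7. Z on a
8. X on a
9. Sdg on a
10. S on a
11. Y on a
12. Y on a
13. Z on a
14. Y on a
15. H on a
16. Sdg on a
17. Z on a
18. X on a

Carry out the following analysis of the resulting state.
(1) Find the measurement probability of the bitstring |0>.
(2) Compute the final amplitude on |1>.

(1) A full measurement returns |0> with probability 1/2.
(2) The final state's coefficient on |1> equals 1/2 + I/2.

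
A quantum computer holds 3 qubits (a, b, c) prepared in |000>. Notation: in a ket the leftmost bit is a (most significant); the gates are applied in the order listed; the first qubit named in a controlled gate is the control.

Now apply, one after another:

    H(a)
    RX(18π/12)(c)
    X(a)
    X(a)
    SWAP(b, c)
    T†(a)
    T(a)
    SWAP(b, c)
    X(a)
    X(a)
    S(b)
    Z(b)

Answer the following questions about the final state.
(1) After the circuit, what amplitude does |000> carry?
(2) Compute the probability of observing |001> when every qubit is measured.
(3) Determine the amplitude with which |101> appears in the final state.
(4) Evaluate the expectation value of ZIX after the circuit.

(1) |000> carries amplitude -1/2 in the final state. Key observation: steps 3-10 multiply out to the identity, so the circuit reduces to the remaining gates.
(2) The probability of measuring |001> is 1/4.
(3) |101> carries amplitude -I/2 in the final state.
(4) The expectation value of ZIX is 0.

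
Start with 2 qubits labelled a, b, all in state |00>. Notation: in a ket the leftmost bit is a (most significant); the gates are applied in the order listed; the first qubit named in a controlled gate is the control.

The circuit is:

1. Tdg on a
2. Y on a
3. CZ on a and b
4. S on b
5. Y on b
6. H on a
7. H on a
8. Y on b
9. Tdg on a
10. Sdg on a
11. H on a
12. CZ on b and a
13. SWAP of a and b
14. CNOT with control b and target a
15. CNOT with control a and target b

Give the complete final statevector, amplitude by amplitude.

After the circuit, the state carries amplitude -sqrt(2)*exp(3*I*pi/4)/2 on |00>, 0 on |01>, sqrt(2)*exp(3*I*pi/4)/2 on |10>, 0 on |11>. Key observation: gates 5-8 undo each other exactly, leaving only the rest of the circuit to track.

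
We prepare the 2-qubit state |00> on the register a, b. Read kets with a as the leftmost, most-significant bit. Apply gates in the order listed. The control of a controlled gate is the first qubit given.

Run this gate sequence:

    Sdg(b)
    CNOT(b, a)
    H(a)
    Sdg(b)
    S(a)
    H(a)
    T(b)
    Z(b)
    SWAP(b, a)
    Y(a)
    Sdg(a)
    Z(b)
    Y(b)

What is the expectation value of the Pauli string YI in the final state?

In the final state, YI has expectation 0.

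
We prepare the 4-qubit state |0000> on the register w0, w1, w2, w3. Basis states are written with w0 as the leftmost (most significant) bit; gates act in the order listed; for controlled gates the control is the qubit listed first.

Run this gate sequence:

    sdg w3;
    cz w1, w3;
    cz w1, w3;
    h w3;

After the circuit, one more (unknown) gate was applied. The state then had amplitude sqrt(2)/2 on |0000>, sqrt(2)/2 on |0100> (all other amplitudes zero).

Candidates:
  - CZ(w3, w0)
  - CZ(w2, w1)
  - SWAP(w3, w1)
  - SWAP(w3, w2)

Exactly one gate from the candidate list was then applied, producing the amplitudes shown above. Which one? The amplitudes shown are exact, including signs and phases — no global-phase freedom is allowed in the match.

The applied gate was SWAP(w3, w1). Key observation: the block from step 2 through step 3 cancels to the identity and can be dropped.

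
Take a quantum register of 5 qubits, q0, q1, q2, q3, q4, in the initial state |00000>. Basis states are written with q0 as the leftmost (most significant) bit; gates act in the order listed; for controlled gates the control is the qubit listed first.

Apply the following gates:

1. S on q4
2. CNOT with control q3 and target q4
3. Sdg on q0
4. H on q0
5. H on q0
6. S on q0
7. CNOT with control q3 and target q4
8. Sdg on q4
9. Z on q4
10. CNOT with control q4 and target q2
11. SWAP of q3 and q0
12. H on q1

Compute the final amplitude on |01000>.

The final state's coefficient on |01000> equals sqrt(2)/2.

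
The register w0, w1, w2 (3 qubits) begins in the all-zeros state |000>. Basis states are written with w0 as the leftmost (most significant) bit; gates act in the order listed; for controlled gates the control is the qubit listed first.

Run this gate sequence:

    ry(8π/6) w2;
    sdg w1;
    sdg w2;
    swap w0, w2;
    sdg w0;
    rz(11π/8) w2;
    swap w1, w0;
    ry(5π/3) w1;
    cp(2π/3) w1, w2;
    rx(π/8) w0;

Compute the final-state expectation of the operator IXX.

The observable IXX averages to 0.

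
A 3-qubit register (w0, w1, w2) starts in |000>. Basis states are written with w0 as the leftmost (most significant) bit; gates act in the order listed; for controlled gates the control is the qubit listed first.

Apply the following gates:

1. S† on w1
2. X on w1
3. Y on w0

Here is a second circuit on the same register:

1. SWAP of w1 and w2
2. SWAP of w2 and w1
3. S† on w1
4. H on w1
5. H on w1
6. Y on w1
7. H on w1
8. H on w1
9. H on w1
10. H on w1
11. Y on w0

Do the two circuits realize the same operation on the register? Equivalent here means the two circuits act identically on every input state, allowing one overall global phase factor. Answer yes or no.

No — the two circuits implement different unitaries, even allowing a global phase.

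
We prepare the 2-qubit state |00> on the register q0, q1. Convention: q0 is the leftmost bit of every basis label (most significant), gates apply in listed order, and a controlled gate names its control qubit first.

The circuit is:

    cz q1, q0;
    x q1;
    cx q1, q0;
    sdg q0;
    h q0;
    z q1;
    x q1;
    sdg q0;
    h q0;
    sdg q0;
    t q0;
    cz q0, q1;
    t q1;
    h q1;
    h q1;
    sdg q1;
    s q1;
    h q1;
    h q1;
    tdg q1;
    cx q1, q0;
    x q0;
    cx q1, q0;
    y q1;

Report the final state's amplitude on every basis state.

After the circuit, the state carries amplitude 0 on |00>, (1 + I)*exp(I*pi/4)/2 on |01>, 0 on |10>, -1/2 - I/2 on |11>. Key observation: the block from step 14 through step 19 cancels to the identity and can be dropped.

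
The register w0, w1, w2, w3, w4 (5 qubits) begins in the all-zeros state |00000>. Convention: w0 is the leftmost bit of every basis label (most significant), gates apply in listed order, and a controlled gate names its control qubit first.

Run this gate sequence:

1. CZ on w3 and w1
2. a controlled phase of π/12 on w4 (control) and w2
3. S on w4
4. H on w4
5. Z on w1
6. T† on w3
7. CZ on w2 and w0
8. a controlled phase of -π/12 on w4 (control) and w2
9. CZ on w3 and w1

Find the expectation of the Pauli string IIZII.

The expectation value of IIZII is 1.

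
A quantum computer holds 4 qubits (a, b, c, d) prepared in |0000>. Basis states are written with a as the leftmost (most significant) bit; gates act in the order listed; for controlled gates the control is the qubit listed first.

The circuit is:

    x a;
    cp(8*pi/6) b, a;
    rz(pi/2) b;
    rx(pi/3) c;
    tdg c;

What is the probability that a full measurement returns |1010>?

The probability of measuring |1010> is 1/4.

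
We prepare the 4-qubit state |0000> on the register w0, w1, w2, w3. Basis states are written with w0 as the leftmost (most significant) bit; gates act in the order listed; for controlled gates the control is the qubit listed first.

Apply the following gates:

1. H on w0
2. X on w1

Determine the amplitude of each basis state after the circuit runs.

The resulting statevector has amplitude sqrt(2)/2 on |0100>, sqrt(2)/2 on |1100>, and 0 on every other basis state.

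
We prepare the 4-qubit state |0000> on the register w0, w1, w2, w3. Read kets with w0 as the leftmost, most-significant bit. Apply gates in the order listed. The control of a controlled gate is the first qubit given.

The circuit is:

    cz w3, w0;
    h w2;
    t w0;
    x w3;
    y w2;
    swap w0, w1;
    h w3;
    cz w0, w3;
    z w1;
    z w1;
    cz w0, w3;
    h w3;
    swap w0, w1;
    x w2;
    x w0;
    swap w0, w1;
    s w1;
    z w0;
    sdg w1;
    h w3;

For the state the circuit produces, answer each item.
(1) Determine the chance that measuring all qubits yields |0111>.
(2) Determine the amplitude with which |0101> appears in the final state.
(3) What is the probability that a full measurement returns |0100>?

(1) A full measurement returns |0111> with probability 1/4. Key observation: the block from step 6 through step 13 cancels to the identity and can be dropped.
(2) |0101> carries amplitude -I/2 in the final state.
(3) A full measurement returns |0100> with probability 1/4.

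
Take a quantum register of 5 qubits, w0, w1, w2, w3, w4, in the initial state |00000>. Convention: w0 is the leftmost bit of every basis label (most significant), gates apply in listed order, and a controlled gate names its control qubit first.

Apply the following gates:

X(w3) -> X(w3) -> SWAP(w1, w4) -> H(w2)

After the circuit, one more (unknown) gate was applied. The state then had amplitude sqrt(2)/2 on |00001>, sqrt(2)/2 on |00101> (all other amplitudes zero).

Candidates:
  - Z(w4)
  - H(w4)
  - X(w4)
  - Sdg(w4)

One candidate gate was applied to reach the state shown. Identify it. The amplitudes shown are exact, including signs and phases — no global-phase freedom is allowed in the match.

The applied gate was X(w4). Key observation: steps 1-2 multiply out to the identity, so the circuit reduces to the remaining gates.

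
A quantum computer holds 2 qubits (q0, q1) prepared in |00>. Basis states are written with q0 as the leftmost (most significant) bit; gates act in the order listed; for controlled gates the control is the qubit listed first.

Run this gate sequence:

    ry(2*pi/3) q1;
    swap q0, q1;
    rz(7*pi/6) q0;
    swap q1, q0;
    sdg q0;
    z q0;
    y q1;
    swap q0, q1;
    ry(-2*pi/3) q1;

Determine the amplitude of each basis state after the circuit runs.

After the circuit, the state carries amplitude sqrt(3)*exp(I*pi/12)/4 on |00>, -3*exp(I*pi/12)/4 on |01>, -exp(11*I*pi/12)/4 on |10>, sqrt(3)*exp(11*I*pi/12)/4 on |11>.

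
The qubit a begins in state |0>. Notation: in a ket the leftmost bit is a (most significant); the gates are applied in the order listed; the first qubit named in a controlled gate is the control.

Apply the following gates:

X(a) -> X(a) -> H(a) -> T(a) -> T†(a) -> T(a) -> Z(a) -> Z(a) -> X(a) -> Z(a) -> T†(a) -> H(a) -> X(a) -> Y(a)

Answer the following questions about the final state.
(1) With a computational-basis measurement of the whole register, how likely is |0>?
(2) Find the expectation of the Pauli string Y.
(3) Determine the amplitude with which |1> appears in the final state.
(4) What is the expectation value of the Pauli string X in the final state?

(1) Outcome |0> occurs with probability 1/2.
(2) The expectation value of Y is 1.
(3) The final state's coefficient on |1> equals (1 - I)*exp(3*I*pi/4)/2.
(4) The expectation value of X is 0.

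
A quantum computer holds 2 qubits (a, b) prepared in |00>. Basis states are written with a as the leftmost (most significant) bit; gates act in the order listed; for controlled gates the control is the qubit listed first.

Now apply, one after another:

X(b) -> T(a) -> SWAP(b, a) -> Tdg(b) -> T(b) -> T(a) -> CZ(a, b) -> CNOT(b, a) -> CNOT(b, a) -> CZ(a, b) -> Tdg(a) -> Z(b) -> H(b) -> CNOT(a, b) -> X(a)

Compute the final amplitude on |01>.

The final state's coefficient on |01> equals sqrt(2)/2. Key observation: gates 6-11 undo each other exactly, leaving only the rest of the circuit to track.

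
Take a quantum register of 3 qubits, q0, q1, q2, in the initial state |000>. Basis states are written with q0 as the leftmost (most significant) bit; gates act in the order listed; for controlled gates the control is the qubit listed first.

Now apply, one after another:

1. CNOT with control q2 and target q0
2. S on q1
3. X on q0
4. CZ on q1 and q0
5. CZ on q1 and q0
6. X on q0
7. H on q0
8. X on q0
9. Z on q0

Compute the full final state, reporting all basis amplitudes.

The resulting statevector has amplitude sqrt(2)/2 on |000>, -sqrt(2)/2 on |100>, and 0 on every other basis state. Key observation: gates 3-6 undo each other exactly, leaving only the rest of the circuit to track.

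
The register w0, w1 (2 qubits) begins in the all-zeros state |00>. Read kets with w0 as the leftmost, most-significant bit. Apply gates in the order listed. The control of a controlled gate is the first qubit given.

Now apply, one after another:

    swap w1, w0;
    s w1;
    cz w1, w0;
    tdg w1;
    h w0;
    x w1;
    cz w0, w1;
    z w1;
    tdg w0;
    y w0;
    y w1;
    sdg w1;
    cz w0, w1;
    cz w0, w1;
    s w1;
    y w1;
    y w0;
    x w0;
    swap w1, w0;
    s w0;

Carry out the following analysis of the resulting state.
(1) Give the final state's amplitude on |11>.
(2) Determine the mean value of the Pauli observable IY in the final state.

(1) The amplitude on |11> is -sqrt(2)*I/2. Key observation: the block from step 10 through step 17 cancels to the identity and can be dropped.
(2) In the final state, IY has expectation -sqrt(2)/2.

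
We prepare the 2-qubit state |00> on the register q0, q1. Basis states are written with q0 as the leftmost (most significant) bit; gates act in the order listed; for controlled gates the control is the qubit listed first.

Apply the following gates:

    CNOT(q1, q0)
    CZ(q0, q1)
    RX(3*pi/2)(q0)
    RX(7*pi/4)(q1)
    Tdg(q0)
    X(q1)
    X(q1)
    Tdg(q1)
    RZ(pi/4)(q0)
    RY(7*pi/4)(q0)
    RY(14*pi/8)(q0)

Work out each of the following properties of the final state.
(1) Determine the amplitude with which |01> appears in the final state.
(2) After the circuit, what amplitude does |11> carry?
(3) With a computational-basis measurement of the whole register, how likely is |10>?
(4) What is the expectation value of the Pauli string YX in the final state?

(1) The amplitude on |01> is (sqrt(2 - sqrt(2)) - I*sqrt(sqrt(2) + 2) + sqrt(2)*I*sqrt(sqrt(2) + 2))*exp(I*pi/8)/4. Key observation: steps 6-7 multiply out to the identity, so the circuit reduces to the remaining gates.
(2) The final state's coefficient on |11> equals -sqrt(2*sqrt(2) + 4)*exp(I*pi/8)/4 + sqrt(2 - sqrt(2))*exp(5*I*pi/8)/4 + sqrt(sqrt(2) + 2)*exp(I*pi/8)/4.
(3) A full measurement returns |10> with probability sqrt(2)/8 + 1/4.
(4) The observable YX averages to 1/2.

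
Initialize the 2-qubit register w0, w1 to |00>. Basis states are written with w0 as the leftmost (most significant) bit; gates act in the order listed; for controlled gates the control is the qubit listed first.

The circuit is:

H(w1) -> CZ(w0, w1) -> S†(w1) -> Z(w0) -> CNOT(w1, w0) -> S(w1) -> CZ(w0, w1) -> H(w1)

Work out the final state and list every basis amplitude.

The final amplitudes are 1/2 on |00>, 1/2 on |01>, -1/2 on |10>, 1/2 on |11>.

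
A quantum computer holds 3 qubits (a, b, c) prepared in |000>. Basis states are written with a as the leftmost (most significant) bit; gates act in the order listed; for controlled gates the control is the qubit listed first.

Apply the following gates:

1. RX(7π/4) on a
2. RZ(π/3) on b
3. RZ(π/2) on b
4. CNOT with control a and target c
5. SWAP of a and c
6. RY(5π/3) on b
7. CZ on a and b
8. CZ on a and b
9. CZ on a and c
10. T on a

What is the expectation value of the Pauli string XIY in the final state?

The observable XIY averages to -1/2. Key observation: gates 7-8 undo each other exactly, leaving only the rest of the circuit to track.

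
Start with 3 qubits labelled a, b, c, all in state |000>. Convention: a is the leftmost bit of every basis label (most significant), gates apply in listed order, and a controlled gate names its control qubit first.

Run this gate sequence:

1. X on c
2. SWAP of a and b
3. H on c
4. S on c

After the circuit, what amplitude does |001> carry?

|001> carries amplitude -sqrt(2)*I/2 in the final state.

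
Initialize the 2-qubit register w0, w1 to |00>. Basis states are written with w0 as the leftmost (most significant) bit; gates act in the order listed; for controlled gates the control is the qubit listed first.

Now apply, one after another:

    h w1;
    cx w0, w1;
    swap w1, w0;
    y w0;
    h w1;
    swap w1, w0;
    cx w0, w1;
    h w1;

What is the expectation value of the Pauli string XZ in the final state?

The observable XZ averages to 1.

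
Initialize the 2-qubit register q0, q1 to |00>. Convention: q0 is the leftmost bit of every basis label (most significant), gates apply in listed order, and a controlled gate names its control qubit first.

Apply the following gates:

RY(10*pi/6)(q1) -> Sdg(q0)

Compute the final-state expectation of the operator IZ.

The expectation value of IZ is 1/2.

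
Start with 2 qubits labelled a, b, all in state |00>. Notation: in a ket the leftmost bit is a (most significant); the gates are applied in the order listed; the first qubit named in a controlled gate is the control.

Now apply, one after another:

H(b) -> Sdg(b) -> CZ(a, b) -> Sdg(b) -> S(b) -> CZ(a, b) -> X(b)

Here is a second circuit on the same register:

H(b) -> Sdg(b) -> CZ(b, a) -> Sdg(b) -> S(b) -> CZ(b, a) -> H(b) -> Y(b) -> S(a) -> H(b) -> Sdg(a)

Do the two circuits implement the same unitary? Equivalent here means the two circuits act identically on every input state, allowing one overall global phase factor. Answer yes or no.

No, they are not equivalent — no single phase factor reconciles the two unitaries.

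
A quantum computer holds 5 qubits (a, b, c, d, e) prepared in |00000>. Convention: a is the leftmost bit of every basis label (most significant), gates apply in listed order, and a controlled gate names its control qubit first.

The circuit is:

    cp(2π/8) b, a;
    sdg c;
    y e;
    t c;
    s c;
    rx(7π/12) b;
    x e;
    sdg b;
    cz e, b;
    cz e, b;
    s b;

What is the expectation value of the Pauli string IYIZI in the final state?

The observable IYIZI averages to -sqrt(6)/4 - sqrt(2)/4. Key observation: steps 8-11 multiply out to the identity, so the circuit reduces to the remaining gates.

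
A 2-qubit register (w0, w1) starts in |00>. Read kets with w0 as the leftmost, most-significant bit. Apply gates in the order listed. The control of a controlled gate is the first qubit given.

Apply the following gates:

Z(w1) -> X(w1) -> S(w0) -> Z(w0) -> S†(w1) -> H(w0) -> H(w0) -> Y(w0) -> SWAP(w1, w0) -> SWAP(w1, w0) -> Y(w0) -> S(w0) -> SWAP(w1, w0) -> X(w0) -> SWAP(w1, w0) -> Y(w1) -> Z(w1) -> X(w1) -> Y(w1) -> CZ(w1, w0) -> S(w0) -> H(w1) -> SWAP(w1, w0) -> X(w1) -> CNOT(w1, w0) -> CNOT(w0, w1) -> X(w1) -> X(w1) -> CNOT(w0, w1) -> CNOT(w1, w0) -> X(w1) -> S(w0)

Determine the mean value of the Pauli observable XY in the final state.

The expectation value of XY is 0. Key observation: gates 24-31 undo each other exactly, leaving only the rest of the circuit to track.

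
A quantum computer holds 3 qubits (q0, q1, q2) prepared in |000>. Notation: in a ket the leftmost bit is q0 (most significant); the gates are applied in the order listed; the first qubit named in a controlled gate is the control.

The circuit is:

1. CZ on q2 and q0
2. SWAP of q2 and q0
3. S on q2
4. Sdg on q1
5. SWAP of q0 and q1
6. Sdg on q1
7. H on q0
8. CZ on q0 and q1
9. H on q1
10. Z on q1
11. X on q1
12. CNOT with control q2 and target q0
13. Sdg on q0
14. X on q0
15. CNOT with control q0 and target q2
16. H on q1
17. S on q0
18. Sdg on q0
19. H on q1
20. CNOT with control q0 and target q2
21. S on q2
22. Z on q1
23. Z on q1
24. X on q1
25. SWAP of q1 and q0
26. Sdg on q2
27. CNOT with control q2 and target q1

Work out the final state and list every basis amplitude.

After the circuit, the state carries amplitude -I/2 on |000>, 0 on |001>, 1/2 on |010>, 0 on |011>, I/2 on |100>, 0 on |101>, -1/2 on |110>, 0 on |111>. Key observation: the block from step 15 through step 20 cancels to the identity and can be dropped.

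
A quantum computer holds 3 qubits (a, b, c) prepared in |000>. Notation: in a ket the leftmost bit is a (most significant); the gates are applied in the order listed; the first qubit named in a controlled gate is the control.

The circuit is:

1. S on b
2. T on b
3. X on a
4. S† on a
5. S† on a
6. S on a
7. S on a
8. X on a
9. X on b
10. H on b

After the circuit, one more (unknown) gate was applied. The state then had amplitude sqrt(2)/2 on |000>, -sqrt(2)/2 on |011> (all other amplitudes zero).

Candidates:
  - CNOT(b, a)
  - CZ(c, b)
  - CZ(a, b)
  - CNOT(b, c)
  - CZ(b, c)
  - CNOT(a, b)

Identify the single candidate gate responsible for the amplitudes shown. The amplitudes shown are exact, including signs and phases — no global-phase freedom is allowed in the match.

The applied gate was CNOT(b, c).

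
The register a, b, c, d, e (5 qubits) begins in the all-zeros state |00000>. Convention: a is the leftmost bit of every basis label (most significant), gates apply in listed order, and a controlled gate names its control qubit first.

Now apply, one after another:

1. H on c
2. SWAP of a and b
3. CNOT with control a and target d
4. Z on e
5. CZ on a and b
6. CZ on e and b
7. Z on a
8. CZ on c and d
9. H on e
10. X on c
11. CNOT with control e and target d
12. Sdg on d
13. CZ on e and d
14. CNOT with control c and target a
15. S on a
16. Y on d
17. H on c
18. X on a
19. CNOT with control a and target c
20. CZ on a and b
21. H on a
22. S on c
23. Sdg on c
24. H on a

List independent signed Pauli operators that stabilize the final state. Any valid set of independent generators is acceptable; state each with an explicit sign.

One valid set of independent stabilizer generators is -YIZII, -ZIXII, -IIIXY, +IZIII, -IIIZZ (any independent generating set of the same group is equally correct). Key observation: steps 21-24 multiply out to the identity, so the circuit reduces to the remaining gates.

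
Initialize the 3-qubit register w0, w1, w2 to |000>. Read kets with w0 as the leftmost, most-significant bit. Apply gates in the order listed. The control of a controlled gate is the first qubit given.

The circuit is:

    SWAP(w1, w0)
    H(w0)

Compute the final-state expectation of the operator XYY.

The observable XYY averages to 0.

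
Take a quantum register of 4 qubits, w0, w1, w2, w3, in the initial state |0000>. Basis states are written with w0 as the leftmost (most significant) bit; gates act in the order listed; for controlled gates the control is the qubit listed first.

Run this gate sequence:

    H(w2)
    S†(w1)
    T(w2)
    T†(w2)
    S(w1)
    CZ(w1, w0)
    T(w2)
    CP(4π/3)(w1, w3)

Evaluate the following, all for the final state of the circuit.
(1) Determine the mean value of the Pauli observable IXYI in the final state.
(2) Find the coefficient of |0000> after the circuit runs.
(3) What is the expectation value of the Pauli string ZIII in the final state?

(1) In the final state, IXYI has expectation 0. Key observation: the block from step 2 through step 5 cancels to the identity and can be dropped.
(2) The final state's coefficient on |0000> equals sqrt(2)/2.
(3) The observable ZIII averages to 1.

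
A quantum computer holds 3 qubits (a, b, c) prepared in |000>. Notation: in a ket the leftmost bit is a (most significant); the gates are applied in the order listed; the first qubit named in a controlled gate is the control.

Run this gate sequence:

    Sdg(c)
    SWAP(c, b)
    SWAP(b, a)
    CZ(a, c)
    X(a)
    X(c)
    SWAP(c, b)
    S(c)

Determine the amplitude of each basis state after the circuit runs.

The resulting statevector has amplitude 1 on |110>, and 0 on every other basis state.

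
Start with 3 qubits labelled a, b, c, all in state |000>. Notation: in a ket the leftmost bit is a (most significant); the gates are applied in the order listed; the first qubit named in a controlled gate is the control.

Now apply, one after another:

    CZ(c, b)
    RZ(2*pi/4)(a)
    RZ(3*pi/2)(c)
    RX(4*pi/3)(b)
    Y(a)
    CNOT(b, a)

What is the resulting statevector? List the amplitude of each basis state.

The final amplitudes are -sqrt(3)/2 on |010>, I/2 on |100>, and 0 on every other basis state.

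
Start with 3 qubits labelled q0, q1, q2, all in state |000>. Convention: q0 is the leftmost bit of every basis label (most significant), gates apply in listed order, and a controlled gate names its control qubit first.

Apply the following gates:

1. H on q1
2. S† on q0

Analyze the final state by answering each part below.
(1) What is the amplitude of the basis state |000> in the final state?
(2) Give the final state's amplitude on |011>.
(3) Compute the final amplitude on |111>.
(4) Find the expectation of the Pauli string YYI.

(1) |000> carries amplitude sqrt(2)/2 in the final state.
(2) The final state's coefficient on |011> equals 0.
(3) |111> carries amplitude 0 in the final state.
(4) In the final state, YYI has expectation 0.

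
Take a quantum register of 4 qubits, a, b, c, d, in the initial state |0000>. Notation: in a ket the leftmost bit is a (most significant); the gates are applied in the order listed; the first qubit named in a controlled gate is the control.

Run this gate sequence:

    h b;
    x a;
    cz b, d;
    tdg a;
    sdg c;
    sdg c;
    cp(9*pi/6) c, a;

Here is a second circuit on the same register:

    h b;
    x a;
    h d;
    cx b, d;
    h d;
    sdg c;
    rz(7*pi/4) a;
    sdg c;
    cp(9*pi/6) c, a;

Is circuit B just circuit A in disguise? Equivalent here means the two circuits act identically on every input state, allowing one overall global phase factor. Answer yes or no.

Yes: on every input state the two circuits agree up to one overall phase factor.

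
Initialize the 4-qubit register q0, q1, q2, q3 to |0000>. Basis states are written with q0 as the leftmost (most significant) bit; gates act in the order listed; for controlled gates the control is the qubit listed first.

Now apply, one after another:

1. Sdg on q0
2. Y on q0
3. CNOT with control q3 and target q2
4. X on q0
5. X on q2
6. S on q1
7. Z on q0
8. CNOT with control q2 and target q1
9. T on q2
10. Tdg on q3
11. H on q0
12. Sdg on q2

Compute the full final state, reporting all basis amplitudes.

The resulting statevector has amplitude sqrt(2)*exp(I*pi/4)/2 on |0110>, sqrt(2)*exp(I*pi/4)/2 on |1110>, and 0 on every other basis state.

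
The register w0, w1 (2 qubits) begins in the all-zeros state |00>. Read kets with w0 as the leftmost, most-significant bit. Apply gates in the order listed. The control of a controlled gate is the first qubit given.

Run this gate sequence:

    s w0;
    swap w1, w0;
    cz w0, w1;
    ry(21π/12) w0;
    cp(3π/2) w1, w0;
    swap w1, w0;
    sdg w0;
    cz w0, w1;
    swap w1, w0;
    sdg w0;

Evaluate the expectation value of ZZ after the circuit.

The expectation value of ZZ is sqrt(2)/2.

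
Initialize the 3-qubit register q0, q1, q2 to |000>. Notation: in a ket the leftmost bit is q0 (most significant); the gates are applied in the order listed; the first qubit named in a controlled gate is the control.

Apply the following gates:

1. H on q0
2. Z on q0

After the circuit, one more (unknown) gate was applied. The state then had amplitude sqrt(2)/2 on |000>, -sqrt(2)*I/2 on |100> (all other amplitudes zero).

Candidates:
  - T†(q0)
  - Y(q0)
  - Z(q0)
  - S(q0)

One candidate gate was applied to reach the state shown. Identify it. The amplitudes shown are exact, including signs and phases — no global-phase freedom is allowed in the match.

The unique candidate consistent with the amplitudes is S(q0).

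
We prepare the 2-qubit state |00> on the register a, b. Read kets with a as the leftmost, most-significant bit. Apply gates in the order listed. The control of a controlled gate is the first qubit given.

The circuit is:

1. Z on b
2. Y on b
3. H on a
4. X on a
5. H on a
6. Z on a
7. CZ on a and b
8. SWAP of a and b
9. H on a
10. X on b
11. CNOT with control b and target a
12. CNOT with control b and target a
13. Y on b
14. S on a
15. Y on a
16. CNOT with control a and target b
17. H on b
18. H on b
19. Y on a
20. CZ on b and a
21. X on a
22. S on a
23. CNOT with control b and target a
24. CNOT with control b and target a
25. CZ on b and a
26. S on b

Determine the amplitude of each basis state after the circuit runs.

The resulting statevector has amplitude -sqrt(2)*I/2 on |00>, 0 on |01>, 0 on |10>, sqrt(2)/2 on |11>. Key observation: the block from step 3 through step 6 cancels to the identity and can be dropped.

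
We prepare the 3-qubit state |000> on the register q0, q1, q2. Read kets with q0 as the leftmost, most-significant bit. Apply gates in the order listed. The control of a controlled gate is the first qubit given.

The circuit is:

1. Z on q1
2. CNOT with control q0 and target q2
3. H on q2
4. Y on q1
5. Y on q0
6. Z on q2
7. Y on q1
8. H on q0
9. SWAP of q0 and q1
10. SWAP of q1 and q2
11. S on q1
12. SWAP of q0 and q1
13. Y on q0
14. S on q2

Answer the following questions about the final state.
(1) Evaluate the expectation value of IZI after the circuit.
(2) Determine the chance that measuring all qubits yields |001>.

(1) In the final state, IZI has expectation 1.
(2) The probability of measuring |001> is 1/4.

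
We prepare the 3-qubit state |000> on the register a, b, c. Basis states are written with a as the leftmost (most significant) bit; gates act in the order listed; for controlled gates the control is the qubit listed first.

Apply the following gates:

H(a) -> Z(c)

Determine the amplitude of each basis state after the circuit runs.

The final amplitudes are sqrt(2)/2 on |000>, sqrt(2)/2 on |100>, and 0 on every other basis state.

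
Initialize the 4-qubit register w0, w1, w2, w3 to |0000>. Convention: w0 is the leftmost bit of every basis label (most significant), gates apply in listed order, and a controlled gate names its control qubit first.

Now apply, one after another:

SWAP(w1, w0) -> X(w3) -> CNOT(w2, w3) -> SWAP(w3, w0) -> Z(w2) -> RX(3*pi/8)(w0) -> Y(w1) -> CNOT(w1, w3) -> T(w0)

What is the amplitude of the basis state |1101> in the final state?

The final state's coefficient on |1101> equals exp(3*I*pi/4)*cos(3*pi/16).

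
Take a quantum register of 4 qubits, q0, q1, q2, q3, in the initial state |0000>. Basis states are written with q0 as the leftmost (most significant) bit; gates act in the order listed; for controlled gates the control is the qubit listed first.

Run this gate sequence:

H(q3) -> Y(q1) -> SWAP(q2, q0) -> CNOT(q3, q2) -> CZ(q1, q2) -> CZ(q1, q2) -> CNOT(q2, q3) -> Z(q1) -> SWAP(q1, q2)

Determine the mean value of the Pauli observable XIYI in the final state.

The expectation value of XIYI is 0. Key observation: gates 5-6 undo each other exactly, leaving only the rest of the circuit to track.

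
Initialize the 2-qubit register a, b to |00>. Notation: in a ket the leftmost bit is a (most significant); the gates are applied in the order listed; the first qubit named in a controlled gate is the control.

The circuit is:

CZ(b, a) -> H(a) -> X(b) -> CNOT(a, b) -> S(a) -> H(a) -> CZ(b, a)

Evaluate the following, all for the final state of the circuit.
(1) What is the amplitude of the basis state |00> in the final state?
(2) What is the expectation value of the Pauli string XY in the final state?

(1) The amplitude on |00> is I/2.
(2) The observable XY averages to 1.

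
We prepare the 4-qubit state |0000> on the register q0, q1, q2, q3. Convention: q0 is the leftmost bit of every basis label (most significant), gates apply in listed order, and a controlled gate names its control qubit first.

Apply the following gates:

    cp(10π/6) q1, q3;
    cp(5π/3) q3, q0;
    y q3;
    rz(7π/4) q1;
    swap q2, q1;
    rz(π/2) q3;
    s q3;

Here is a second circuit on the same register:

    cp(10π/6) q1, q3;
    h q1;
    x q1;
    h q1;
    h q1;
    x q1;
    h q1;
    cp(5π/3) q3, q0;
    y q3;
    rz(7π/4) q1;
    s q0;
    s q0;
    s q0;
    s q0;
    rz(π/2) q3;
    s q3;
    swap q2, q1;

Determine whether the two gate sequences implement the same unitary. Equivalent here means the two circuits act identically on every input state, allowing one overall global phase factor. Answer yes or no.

Yes, they are equivalent — the unitaries differ by at most a global phase.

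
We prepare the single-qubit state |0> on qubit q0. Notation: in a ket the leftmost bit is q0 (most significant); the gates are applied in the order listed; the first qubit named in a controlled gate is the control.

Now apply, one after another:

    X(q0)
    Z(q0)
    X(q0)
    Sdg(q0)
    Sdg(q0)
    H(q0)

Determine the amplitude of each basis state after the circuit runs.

The final amplitudes are -sqrt(2)/2 on |0>, -sqrt(2)/2 on |1>.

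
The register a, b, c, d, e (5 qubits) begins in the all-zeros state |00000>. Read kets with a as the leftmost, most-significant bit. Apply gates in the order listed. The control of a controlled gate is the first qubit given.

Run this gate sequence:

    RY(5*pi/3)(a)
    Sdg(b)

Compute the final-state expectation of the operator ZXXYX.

The observable ZXXYX averages to 0.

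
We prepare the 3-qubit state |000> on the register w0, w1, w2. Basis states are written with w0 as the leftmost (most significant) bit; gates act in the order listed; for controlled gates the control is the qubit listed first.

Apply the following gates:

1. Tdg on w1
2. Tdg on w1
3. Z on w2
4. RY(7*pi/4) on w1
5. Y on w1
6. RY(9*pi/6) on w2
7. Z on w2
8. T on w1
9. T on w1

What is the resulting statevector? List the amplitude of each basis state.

The final amplitudes are I*sqrt(4 - 2*sqrt(2))/4 on |000>, I*sqrt(4 - 2*sqrt(2))/4 on |001>, -sqrt(2*sqrt(2) + 4)/4 on |010>, -sqrt(2*sqrt(2) + 4)/4 on |011>, 0 on |100>, 0 on |101>, 0 on |110>, 0 on |111>.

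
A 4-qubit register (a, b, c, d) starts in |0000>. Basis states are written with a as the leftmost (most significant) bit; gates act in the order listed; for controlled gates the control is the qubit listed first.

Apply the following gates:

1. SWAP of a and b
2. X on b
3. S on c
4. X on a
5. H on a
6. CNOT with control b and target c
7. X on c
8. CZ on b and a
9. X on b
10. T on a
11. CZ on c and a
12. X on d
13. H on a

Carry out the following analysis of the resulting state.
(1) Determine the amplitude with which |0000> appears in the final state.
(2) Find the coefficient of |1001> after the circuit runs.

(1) |0000> carries amplitude 0 in the final state.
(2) The amplitude on |1001> is 1/2 - exp(I*pi/4)/2.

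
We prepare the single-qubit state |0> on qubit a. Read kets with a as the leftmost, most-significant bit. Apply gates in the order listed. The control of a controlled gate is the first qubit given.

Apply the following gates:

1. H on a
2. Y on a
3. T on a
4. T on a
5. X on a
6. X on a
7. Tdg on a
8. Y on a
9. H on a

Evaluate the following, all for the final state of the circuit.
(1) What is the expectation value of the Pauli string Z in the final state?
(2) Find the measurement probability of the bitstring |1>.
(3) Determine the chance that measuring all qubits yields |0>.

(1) The expectation value of Z is sqrt(2)/2.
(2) A full measurement returns |1> with probability 1/2 - sqrt(2)/4.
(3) The probability of measuring |0> is sqrt(2)/4 + 1/2.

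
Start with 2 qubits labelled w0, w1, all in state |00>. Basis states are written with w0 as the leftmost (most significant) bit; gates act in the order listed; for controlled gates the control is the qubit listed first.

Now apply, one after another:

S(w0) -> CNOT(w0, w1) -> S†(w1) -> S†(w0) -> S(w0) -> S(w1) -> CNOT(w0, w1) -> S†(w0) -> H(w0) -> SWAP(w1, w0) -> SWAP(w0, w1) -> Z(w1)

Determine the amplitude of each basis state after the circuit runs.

After the circuit, the state carries amplitude sqrt(2)/2 on |00>, 0 on |01>, sqrt(2)/2 on |10>, 0 on |11>. Key observation: steps 1-8 multiply out to the identity, so the circuit reduces to the remaining gates.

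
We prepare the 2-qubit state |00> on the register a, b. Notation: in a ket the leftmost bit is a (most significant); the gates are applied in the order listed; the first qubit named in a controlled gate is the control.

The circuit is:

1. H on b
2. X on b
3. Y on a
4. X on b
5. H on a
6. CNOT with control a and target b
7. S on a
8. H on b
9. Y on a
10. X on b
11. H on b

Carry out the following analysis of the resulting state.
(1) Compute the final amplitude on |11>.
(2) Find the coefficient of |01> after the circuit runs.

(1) The amplitude on |11> is 1/2.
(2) |01> carries amplitude I/2 in the final state.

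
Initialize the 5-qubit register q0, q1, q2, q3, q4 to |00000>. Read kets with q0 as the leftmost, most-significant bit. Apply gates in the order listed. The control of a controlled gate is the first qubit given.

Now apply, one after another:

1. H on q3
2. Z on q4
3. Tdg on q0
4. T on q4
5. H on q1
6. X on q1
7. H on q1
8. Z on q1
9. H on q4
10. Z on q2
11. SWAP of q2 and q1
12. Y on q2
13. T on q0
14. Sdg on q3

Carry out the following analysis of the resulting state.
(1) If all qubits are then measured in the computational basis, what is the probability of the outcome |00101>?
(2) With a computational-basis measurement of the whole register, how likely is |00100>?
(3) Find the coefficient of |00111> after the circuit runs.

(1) Outcome |00101> occurs with probability 1/4. Key observation: gates 5-8 undo each other exactly, leaving only the rest of the circuit to track.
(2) Outcome |00100> occurs with probability 1/4.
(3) |00111> carries amplitude 1/2 in the final state.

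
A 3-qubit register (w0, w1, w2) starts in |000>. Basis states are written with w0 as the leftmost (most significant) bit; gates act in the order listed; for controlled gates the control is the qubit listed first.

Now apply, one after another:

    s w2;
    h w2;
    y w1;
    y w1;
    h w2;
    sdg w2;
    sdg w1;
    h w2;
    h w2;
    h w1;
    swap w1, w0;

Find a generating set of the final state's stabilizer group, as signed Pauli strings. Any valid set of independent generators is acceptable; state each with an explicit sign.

One valid set of independent stabilizer generators is +XII, +IZI, +IIZ (any independent generating set of the same group is equally correct). Key observation: gates 1-6 undo each other exactly, leaving only the rest of the circuit to track.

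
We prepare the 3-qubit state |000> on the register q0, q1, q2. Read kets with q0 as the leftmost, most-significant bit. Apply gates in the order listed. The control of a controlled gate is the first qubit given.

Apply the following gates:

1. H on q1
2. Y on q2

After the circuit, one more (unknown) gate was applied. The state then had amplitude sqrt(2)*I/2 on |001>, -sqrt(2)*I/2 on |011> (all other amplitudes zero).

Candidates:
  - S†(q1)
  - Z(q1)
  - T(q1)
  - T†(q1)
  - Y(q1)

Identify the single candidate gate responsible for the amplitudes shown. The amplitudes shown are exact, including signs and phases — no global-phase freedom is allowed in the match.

The unique candidate consistent with the amplitudes is Z(q1).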